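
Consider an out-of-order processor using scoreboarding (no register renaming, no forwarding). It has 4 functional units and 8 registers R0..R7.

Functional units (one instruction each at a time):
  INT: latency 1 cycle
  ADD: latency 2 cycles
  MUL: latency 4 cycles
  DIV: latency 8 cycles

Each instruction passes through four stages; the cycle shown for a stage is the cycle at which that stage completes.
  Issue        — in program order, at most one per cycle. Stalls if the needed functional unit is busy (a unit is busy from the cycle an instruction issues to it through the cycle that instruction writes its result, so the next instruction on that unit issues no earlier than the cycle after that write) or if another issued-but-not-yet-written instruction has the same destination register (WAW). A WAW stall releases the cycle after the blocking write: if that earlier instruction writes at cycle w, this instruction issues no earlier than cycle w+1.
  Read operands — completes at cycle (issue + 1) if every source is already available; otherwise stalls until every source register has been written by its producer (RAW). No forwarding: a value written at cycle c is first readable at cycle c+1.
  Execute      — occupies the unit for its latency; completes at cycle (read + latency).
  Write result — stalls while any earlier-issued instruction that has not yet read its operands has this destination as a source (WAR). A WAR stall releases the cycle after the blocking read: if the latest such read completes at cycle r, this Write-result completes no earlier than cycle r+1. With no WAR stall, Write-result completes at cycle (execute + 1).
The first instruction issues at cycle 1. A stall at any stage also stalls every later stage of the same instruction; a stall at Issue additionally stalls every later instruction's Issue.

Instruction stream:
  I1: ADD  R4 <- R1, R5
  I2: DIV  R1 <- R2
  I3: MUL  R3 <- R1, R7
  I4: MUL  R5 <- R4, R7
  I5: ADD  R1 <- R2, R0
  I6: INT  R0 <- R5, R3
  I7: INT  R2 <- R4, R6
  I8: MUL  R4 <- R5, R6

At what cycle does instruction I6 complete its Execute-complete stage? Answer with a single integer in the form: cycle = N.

cycle = 27

t=1  I1 dispatched to ADD
t=2  I1 operands ready; I2 dispatched to DIV
t=3  I2 operands ready; I3 dispatched to MUL
t=4  I1 complete
t=5  R4←I1
t=11  I2 complete
t=12  R1←I2
t=13  I3 operands ready
t=17  I3 complete
t=18  R3←I3
t=19  I4 dispatched to MUL
t=20  I4 operands ready; I5 dispatched to ADD
t=21  I5 operands ready; I6 dispatched to INT
t=23  I5 complete
t=24  I4 complete; R1←I5
t=25  R5←I4
t=26  I6 operands ready
t=27  I6 complete
t=28  R0←I6
t=29  I7 dispatched to INT
t=30  I7 operands ready; I8 dispatched to MUL
t=31  I7 complete; I8 operands ready
t=32  R2←I7
t=35  I8 complete
t=36  R4←I8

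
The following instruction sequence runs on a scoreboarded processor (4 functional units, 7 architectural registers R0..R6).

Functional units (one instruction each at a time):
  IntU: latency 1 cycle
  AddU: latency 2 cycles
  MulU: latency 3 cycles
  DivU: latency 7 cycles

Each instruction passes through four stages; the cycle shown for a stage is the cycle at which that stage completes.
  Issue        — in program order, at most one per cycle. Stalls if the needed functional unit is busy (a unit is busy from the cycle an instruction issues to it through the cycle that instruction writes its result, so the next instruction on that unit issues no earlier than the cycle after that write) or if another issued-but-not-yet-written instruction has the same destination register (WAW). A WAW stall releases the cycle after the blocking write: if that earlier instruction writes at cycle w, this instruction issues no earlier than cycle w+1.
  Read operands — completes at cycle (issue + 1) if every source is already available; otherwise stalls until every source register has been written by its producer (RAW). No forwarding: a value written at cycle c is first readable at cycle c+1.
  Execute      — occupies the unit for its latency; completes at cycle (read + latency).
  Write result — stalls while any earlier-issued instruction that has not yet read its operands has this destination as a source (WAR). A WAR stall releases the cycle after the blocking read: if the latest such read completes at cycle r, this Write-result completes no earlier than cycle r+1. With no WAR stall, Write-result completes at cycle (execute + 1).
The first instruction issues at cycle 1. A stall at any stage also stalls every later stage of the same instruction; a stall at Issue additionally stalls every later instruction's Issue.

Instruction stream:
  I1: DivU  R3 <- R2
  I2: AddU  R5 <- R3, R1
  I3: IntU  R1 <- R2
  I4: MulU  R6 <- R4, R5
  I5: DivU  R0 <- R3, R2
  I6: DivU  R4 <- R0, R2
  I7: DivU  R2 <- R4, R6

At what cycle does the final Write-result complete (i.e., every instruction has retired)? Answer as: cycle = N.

  I1 | 1 | 2 | 9 | 10
  I2 | 2 | 11 | 13 | 14   RAW R3: wait I1 write@10
  I3 | 3 | 4 | 5 | 12   WAR R1: wait I2 read@11
  I4 | 4 | 15 | 18 | 19   RAW R5: wait I2 write@14
  I5 | 11 | 12 | 19 | 20   struct: DivU busy until I1 writes@10
  I6 | 21 | 22 | 29 | 30   struct: DivU busy until I5 writes@20
  I7 | 31 | 32 | 39 | 40   struct: DivU busy until I6 writes@30

cycle = 40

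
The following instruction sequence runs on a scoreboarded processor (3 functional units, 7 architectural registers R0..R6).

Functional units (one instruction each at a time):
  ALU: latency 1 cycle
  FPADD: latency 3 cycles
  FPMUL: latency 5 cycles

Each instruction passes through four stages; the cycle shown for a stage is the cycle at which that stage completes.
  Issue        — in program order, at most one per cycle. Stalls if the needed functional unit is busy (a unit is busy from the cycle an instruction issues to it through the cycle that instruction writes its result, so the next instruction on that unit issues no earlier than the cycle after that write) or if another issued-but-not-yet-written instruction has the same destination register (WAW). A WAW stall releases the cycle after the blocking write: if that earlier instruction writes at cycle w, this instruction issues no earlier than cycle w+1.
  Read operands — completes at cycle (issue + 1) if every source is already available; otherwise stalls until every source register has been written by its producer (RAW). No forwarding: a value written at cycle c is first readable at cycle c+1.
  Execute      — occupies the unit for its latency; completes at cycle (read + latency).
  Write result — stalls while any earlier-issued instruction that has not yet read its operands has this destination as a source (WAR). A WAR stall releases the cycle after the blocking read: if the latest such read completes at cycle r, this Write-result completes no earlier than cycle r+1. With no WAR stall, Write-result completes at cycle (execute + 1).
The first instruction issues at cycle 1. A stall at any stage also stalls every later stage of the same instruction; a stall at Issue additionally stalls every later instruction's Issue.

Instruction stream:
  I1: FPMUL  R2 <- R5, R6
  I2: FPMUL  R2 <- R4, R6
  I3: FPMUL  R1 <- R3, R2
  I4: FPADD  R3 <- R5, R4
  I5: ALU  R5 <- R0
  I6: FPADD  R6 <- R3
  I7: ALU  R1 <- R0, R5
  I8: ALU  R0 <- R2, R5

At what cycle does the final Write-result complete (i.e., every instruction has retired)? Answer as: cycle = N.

I1  is:1  ro:2  ex:7  wr:8
I2  is:9  ro:10  ex:15  wr:16  — struct: FPMUL busy until I1 writes@8
I3  is:17  ro:18  ex:23  wr:24  — struct: FPMUL busy until I2 writes@16
I4  is:18  ro:19  ex:22  wr:23
I5  is:19  ro:20  ex:21  wr:22
I6  is:24  ro:25  ex:28  wr:29  — struct: FPADD busy until I4 writes@23
I7  is:25  ro:26  ex:27  wr:28
I8  is:29  ro:30  ex:31  wr:32  — struct: ALU busy until I7 writes@28

cycle = 32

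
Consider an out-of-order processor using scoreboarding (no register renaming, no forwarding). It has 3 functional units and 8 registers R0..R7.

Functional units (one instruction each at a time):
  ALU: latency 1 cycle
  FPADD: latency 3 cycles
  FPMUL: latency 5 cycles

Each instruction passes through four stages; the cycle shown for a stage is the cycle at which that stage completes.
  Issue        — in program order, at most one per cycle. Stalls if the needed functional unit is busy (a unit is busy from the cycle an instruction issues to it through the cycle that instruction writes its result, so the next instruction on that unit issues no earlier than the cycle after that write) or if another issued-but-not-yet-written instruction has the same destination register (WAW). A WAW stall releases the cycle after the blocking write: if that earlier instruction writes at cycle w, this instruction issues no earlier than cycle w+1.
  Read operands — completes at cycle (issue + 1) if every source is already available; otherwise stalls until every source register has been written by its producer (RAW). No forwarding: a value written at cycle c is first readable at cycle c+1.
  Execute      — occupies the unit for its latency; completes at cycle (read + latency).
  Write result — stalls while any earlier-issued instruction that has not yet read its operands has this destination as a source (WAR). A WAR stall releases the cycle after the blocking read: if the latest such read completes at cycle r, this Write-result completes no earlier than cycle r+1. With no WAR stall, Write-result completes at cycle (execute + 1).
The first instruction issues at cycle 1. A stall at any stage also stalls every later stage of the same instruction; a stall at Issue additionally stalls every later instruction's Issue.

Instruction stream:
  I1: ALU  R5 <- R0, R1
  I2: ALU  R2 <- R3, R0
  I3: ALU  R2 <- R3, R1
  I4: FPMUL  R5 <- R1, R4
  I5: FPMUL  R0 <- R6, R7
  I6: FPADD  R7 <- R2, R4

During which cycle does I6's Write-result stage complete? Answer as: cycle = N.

cycle = 24

I1: IS=1 RO=2 EX=3 WR=4
I2: IS=5 RO=6 EX=7 WR=8  [struct: ALU busy until I1 writes@4]
I3: IS=9 RO=10 EX=11 WR=12  [struct: ALU busy until I2 writes@8]
I4: IS=10 RO=11 EX=16 WR=17
I5: IS=18 RO=19 EX=24 WR=25  [struct: FPMUL busy until I4 writes@17]
I6: IS=19 RO=20 EX=23 WR=24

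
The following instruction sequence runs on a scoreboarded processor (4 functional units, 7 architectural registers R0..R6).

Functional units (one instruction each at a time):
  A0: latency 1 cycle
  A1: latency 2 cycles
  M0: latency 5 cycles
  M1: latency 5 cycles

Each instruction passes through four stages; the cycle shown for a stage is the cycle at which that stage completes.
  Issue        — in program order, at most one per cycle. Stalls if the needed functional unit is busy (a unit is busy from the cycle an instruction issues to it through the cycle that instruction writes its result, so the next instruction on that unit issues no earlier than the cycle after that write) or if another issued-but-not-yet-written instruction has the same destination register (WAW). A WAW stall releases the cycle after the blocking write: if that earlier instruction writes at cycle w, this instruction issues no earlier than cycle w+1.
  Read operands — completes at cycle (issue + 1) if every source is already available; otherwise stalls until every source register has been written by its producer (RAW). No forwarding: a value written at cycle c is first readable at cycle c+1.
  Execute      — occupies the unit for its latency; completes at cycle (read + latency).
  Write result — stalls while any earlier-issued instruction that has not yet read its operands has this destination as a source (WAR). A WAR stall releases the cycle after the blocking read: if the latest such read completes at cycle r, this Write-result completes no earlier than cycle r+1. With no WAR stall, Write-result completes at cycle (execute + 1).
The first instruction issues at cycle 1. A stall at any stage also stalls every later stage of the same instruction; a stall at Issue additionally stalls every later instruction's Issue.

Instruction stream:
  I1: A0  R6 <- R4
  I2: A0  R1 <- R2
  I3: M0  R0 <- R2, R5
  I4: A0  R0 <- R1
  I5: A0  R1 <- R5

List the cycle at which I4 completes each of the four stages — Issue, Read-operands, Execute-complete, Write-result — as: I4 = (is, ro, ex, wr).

I4 = (14, 15, 16, 17)

I1  is:1  ro:2  ex:3  wr:4
I2  is:5  ro:6  ex:7  wr:8  — struct: A0 busy until I1 writes@4
I3  is:6  ro:7  ex:12  wr:13
I4  is:14  ro:15  ex:16  wr:17  — WAW R0: wait I3 write@13
I5  is:18  ro:19  ex:20  wr:21  — struct: A0 busy until I4 writes@17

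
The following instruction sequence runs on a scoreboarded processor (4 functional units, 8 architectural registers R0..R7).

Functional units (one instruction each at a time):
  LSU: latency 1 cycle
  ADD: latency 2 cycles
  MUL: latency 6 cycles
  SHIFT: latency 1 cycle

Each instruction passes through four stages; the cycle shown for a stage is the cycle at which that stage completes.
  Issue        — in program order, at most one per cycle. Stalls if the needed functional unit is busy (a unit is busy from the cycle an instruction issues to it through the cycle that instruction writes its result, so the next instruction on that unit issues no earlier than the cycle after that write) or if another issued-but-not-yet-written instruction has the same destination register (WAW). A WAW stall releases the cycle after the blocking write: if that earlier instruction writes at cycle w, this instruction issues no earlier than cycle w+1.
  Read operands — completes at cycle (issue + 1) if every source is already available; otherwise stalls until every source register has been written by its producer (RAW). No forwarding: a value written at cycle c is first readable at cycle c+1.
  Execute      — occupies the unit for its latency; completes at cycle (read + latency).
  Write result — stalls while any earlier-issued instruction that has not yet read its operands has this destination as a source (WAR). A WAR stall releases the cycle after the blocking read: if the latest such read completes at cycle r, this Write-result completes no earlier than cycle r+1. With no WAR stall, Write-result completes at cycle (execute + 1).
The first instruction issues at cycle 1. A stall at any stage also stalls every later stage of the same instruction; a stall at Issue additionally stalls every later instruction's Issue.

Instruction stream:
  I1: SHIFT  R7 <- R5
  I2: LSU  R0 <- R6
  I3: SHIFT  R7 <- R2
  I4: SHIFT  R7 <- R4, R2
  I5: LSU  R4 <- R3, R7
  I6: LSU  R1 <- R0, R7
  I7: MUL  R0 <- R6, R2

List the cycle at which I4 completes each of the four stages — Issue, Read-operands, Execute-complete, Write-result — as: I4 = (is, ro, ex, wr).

I4 = (9, 10, 11, 12)

  I1 | 1 | 2 | 3 | 4
  I2 | 2 | 3 | 4 | 5
  I3 | 5 | 6 | 7 | 8   struct: SHIFT busy until I1 writes@4
  I4 | 9 | 10 | 11 | 12   struct: SHIFT busy until I3 writes@8
  I5 | 10 | 13 | 14 | 15   RAW R7: wait I4 write@12
  I6 | 16 | 17 | 18 | 19   struct: LSU busy until I5 writes@15
  I7 | 17 | 18 | 24 | 25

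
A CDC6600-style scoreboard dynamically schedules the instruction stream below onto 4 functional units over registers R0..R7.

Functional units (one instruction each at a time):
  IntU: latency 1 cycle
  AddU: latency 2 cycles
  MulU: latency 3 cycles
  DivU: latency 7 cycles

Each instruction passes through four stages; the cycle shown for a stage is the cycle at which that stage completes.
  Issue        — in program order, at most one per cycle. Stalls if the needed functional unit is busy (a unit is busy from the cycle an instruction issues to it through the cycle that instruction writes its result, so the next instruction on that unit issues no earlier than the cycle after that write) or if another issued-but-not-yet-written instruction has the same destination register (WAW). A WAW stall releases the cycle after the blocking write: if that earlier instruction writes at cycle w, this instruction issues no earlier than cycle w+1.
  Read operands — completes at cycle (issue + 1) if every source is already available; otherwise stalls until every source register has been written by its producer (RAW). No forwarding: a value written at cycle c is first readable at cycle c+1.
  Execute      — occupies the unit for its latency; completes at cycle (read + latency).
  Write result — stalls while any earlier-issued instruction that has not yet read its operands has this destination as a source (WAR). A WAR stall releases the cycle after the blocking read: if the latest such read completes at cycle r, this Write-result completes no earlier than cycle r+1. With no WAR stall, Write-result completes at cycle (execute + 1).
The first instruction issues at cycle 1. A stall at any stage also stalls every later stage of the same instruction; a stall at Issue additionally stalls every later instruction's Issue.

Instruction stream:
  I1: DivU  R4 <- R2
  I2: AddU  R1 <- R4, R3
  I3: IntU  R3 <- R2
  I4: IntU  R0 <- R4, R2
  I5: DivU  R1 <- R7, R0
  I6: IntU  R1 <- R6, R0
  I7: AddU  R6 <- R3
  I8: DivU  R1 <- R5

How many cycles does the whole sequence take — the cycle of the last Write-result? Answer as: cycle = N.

cycle = 39

I1 -> (1, 2, 9, 10)
I2 -> (2, 11, 13, 14)  // RAW R4: wait I1 write@10
I3 -> (3, 4, 5, 12)  // WAR R3: wait I2 read@11
I4 -> (13, 14, 15, 16)  // struct: IntU busy until I3 writes@12
I5 -> (15, 17, 24, 25)  // WAW R1: wait I2 write@14, RAW R0: wait I4 write@16
I6 -> (26, 27, 28, 29)  // WAW R1: wait I5 write@25
I7 -> (27, 28, 30, 31)
I8 -> (30, 31, 38, 39)  // WAW R1: wait I6 write@29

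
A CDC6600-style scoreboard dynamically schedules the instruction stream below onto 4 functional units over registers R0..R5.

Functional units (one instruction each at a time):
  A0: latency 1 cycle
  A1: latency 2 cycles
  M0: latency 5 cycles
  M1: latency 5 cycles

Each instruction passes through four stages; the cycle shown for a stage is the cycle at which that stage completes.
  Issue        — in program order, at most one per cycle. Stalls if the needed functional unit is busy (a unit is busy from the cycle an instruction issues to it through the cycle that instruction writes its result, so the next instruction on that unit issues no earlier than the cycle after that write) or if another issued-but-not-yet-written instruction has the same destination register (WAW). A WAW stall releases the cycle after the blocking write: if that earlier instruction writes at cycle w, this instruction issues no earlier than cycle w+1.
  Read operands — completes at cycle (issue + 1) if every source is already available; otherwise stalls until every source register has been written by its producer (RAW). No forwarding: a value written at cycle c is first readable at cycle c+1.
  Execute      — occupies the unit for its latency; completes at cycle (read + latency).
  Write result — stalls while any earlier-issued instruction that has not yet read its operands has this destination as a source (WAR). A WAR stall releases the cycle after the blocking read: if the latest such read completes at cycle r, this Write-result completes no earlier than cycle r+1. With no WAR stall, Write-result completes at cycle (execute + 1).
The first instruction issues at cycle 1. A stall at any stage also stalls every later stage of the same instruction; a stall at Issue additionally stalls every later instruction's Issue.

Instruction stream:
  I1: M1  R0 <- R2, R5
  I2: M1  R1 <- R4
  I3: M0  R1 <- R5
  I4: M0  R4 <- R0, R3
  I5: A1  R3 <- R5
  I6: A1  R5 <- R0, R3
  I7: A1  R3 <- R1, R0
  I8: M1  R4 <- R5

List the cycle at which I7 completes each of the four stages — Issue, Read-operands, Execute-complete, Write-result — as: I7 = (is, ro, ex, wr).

c1: I1 issues→M1
c2: I1 reads
c7: I1 exec-done
c8: I1 writes R0
c9: I2 issues→M1
c10: I2 reads
c15: I2 exec-done
c16: I2 writes R1
c17: I3 issues→M0
c18: I3 reads
c23: I3 exec-done
c24: I3 writes R1
c25: I4 issues→M0
c26: I4 reads · I5 issues→A1
c27: I5 reads
c29: I5 exec-done
c30: I5 writes R3
c31: I4 exec-done · I6 issues→A1
c32: I4 writes R4 · I6 reads
c34: I6 exec-done
c35: I6 writes R5
c36: I7 issues→A1
c37: I7 reads · I8 issues→M1
c38: I8 reads
c39: I7 exec-done
c40: I7 writes R3
c43: I8 exec-done
c44: I8 writes R4

I7 = (36, 37, 39, 40)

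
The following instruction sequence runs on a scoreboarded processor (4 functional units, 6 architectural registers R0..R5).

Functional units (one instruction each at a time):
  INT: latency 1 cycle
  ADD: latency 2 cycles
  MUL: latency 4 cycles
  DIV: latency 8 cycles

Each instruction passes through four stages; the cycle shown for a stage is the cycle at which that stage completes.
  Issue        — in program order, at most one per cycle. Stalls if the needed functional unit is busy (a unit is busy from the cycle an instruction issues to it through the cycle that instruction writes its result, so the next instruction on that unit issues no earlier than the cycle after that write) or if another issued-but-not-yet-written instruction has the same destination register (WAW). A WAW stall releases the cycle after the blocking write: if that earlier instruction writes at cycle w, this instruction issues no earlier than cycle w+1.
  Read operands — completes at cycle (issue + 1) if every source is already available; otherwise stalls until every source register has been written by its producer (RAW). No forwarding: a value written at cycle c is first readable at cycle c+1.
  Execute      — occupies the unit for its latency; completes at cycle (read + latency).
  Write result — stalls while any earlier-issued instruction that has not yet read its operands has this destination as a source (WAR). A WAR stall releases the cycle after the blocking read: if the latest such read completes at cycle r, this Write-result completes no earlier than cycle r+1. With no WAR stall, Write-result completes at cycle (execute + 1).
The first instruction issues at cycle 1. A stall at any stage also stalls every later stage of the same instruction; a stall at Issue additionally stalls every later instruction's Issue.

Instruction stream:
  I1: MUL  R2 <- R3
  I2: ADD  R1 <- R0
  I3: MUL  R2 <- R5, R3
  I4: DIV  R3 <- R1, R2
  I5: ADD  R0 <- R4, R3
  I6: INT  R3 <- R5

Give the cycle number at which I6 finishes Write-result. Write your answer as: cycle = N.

I1 -> (1, 2, 6, 7)
I2 -> (2, 3, 5, 6)
I3 -> (8, 9, 13, 14)  // struct: MUL busy until I1 writes@7
I4 -> (9, 15, 23, 24)  // RAW R2: wait I3 write@14
I5 -> (10, 25, 27, 28)  // RAW R3: wait I4 write@24
I6 -> (25, 26, 27, 28)  // WAW R3: wait I4 write@24

cycle = 28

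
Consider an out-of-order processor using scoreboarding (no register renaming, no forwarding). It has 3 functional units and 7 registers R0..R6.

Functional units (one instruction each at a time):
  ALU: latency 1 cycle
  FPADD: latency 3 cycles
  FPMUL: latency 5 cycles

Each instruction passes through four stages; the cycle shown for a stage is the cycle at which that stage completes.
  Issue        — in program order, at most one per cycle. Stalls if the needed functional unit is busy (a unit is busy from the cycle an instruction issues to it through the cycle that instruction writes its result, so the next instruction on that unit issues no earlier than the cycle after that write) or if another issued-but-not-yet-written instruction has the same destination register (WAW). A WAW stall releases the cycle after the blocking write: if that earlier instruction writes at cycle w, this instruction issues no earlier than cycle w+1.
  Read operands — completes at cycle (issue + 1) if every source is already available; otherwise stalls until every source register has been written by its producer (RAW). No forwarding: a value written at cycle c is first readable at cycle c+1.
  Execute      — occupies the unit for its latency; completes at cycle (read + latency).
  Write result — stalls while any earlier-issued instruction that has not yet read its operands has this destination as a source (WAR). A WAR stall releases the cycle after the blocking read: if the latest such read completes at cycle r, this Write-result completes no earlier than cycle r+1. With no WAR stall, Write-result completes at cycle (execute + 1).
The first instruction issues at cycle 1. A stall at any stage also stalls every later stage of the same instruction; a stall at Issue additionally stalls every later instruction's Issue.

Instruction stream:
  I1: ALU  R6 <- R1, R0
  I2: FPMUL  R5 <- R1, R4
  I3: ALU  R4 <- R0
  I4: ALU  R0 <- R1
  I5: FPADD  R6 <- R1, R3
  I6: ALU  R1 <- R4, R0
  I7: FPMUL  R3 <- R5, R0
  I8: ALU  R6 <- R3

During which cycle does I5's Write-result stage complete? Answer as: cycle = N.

cycle 1: I1 dispatched to ALU
cycle 2: I1 operands ready; I2 dispatched to FPMUL
cycle 3: I1 complete; I2 operands ready
cycle 4: R6←I1
cycle 5: I3 dispatched to ALU
cycle 6: I3 operands ready
cycle 7: I3 complete
cycle 8: I2 complete; R4←I3
cycle 9: R5←I2; I4 dispatched to ALU
cycle 10: I4 operands ready; I5 dispatched to FPADD
cycle 11: I4 complete; I5 operands ready
cycle 12: R0←I4
cycle 13: I6 dispatched to ALU
cycle 14: I5 complete; I6 operands ready; I7 dispatched to FPMUL
cycle 15: R6←I5; I6 complete; I7 operands ready
cycle 16: R1←I6
cycle 17: I8 dispatched to ALU
cycle 20: I7 complete
cycle 21: R3←I7
cycle 22: I8 operands ready
cycle 23: I8 complete
cycle 24: R6←I8

cycle = 15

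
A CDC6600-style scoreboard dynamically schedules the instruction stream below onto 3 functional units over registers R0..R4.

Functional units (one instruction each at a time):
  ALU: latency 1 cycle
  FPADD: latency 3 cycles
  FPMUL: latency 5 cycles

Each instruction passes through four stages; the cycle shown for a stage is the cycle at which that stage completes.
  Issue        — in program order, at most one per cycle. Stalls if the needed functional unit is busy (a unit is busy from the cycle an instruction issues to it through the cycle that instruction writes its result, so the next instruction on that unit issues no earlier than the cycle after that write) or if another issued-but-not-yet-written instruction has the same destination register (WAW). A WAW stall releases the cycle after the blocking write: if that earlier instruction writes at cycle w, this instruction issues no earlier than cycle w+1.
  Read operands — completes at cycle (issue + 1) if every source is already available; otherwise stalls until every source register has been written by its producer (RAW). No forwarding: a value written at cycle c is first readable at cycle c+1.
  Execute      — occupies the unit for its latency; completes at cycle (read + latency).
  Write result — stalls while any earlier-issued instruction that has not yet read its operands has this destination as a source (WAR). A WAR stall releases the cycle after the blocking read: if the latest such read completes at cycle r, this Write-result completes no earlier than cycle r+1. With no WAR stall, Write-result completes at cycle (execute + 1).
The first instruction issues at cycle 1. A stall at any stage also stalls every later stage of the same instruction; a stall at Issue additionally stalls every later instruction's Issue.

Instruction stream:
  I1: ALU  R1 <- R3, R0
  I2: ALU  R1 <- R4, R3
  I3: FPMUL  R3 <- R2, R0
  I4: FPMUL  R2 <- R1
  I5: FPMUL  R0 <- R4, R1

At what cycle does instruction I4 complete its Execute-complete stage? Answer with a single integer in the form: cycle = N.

I1  is:1  ro:2  ex:3  wr:4
I2  is:5  ro:6  ex:7  wr:8  — struct: ALU busy until I1 writes@4
I3  is:6  ro:7  ex:12  wr:13
I4  is:14  ro:15  ex:20  wr:21  — struct: FPMUL busy until I3 writes@13
I5  is:22  ro:23  ex:28  wr:29  — struct: FPMUL busy until I4 writes@21

cycle = 20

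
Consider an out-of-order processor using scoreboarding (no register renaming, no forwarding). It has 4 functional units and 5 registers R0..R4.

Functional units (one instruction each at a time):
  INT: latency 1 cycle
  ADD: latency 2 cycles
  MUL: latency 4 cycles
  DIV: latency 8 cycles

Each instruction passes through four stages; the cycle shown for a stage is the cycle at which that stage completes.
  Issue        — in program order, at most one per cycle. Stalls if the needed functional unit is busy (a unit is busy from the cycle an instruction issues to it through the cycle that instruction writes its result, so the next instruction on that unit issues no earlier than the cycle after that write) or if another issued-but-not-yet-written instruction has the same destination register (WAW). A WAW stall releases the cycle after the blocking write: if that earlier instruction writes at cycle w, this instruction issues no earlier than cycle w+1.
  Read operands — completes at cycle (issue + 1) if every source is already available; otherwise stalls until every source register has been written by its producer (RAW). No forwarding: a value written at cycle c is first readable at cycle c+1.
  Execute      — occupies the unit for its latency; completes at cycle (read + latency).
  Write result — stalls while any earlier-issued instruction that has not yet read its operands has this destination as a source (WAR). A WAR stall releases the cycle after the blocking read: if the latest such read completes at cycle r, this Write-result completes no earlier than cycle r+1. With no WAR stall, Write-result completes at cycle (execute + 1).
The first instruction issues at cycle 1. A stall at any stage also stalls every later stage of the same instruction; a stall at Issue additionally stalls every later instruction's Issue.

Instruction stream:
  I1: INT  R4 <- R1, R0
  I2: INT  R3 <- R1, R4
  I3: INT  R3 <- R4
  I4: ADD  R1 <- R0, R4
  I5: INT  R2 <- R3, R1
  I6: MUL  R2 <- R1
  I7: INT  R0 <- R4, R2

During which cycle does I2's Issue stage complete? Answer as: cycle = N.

cycle = 5

c1: I1→INT
c2: I1 RO
c3: I1 EX
c4: I1 WR R4
c5: I2→INT
c6: I2 RO
c7: I2 EX
c8: I2 WR R3
c9: I3→INT
c10: I3 RO; I4→ADD
c11: I3 EX; I4 RO
c12: I3 WR R3
c13: I4 EX; I5→INT
c14: I4 WR R1
c15: I5 RO
c16: I5 EX
c17: I5 WR R2
c18: I6→MUL
c19: I6 RO; I7→INT
c23: I6 EX
c24: I6 WR R2
c25: I7 RO
c26: I7 EX
c27: I7 WR R0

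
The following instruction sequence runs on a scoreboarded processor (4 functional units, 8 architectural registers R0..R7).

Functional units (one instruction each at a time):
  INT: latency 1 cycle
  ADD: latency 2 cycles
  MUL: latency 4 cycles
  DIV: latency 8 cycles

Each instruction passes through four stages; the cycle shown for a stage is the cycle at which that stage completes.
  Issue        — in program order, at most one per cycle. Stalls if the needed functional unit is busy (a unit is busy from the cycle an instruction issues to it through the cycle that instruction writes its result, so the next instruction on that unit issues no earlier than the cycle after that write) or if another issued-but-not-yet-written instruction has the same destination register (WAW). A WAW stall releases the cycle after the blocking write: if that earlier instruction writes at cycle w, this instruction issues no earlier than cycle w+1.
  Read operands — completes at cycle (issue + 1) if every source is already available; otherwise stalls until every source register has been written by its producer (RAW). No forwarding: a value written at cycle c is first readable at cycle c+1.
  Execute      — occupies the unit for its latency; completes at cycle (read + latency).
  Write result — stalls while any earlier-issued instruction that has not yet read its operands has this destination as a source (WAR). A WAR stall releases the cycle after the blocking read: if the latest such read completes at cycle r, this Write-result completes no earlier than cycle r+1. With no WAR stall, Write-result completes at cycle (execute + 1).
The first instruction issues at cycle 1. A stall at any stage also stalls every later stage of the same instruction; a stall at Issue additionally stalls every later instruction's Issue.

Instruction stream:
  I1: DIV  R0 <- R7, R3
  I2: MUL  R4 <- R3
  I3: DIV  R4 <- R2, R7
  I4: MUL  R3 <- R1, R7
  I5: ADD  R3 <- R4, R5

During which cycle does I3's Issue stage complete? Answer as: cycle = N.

cycle = 12

cycle 1: I1→DIV
cycle 2: I1 RO; I2→MUL
cycle 3: I2 RO
cycle 7: I2 EX
cycle 8: I2 WR R4
cycle 10: I1 EX
cycle 11: I1 WR R0
cycle 12: I3→DIV
cycle 13: I3 RO; I4→MUL
cycle 14: I4 RO
cycle 18: I4 EX
cycle 19: I4 WR R3
cycle 20: I5→ADD
cycle 21: I3 EX
cycle 22: I3 WR R4
cycle 23: I5 RO
cycle 25: I5 EX
cycle 26: I5 WR R3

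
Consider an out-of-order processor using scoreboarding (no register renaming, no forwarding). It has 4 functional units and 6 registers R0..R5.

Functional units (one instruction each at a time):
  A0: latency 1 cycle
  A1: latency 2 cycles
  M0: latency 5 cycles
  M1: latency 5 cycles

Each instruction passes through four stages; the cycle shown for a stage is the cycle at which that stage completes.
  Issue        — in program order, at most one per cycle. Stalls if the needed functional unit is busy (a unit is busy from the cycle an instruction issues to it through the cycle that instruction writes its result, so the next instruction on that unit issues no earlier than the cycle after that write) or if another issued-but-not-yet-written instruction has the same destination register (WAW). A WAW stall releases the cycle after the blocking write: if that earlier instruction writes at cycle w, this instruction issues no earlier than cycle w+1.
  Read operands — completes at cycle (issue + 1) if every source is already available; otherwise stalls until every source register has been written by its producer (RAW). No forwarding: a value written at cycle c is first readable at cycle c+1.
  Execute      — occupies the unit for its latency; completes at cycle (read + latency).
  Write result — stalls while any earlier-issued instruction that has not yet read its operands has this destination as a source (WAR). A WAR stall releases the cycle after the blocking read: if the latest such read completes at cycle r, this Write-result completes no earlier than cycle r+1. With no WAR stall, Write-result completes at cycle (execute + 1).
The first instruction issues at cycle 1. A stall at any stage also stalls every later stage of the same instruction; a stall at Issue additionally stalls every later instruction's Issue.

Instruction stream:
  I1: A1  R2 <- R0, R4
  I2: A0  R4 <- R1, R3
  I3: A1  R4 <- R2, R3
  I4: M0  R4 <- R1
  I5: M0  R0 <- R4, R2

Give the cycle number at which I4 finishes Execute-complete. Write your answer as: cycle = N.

cycle = 17

c1: I1 dispatched to A1
c2: I1 operands ready, I2 dispatched to A0
c3: I2 operands ready
c4: I1 complete, I2 complete
c5: R2←I1, R4←I2
c6: I3 dispatched to A1
c7: I3 operands ready
c9: I3 complete
c10: R4←I3
c11: I4 dispatched to M0
c12: I4 operands ready
c17: I4 complete
c18: R4←I4
c19: I5 dispatched to M0
c20: I5 operands ready
c25: I5 complete
c26: R0←I5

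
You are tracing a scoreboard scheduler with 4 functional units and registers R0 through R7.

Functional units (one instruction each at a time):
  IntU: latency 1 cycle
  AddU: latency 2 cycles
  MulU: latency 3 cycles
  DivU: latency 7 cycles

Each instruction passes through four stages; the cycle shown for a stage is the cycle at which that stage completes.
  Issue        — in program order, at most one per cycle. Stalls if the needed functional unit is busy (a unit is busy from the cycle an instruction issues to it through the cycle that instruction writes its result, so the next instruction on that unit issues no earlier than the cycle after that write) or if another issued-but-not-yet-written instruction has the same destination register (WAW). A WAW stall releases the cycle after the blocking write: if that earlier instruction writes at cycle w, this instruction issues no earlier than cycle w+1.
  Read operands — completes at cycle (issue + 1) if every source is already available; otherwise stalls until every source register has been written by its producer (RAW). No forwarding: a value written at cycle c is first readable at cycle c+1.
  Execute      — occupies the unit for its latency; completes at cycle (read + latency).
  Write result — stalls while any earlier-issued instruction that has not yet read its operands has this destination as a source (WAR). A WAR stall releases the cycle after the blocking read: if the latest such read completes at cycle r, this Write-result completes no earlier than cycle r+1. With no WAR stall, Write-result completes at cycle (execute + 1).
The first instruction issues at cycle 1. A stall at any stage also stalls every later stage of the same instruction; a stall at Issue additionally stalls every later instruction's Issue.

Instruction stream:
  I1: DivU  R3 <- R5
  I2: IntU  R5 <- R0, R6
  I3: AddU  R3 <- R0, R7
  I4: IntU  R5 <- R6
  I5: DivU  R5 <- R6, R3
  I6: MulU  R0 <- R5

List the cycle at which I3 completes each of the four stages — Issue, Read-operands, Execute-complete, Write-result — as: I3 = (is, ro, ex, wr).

c1: I1→DivU
c2: I1 RO | I2→IntU
c3: I2 RO
c4: I2 EX
c5: I2 WR R5
c9: I1 EX
c10: I1 WR R3
c11: I3→AddU
c12: I3 RO | I4→IntU
c13: I4 RO
c14: I3 EX | I4 EX
c15: I3 WR R3 | I4 WR R5
c16: I5→DivU
c17: I5 RO | I6→MulU
c24: I5 EX
c25: I5 WR R5
c26: I6 RO
c29: I6 EX
c30: I6 WR R0

I3 = (11, 12, 14, 15)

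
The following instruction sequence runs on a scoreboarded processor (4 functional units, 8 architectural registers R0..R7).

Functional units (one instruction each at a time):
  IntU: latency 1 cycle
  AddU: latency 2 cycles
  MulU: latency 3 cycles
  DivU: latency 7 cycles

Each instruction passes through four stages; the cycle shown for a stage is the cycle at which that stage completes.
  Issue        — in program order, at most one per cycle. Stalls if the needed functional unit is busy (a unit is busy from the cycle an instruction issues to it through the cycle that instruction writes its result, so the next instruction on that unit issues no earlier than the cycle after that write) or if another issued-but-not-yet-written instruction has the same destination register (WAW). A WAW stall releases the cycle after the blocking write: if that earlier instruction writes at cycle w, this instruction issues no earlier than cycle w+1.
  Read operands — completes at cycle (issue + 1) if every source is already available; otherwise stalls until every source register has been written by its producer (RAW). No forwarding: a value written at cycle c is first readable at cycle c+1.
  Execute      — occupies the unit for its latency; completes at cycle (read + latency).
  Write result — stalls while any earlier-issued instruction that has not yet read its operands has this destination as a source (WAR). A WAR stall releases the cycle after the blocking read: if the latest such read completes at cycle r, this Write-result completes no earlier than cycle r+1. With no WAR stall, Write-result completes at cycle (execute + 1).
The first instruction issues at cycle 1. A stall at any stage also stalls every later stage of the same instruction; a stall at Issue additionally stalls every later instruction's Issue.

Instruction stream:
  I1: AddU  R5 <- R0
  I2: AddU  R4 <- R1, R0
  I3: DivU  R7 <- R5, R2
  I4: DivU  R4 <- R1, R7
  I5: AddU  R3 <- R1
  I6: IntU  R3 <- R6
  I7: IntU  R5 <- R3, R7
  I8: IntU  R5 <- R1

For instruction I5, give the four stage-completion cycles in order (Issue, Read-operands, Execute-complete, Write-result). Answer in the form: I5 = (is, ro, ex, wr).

I5 = (18, 19, 21, 22)

[1] I1 issues→AddU
[2] I1 reads
[4] I1 exec-done
[5] I1 writes R5
[6] I2 issues→AddU
[7] I2 reads, I3 issues→DivU
[8] I3 reads
[9] I2 exec-done
[10] I2 writes R4
[15] I3 exec-done
[16] I3 writes R7
[17] I4 issues→DivU
[18] I4 reads, I5 issues→AddU
[19] I5 reads
[21] I5 exec-done
[22] I5 writes R3
[23] I6 issues→IntU
[24] I6 reads
[25] I4 exec-done, I6 exec-done
[26] I4 writes R4, I6 writes R3
[27] I7 issues→IntU
[28] I7 reads
[29] I7 exec-done
[30] I7 writes R5
[31] I8 issues→IntU
[32] I8 reads
[33] I8 exec-done
[34] I8 writes R5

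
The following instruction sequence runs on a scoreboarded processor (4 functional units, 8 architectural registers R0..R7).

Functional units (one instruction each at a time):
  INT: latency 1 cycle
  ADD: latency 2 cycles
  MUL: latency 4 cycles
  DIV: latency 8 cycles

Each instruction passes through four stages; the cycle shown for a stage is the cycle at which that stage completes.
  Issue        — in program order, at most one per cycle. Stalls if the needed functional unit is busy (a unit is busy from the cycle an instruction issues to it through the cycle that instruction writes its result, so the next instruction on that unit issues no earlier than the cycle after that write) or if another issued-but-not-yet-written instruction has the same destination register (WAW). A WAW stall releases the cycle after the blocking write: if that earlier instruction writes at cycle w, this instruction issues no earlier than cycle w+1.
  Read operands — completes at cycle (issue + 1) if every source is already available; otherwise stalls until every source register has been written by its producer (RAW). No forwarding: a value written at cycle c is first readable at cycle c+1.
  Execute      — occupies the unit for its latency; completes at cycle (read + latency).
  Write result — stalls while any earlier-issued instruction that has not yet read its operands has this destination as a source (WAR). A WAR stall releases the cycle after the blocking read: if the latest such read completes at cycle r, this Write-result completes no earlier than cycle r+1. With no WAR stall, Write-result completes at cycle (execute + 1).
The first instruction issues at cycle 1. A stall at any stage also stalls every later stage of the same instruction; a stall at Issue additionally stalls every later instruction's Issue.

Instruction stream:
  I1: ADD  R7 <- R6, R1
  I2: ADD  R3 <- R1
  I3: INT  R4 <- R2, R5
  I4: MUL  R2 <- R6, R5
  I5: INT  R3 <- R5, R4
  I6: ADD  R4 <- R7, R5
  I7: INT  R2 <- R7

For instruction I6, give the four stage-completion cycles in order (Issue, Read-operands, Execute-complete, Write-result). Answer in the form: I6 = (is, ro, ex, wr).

I1  is:1  ro:2  ex:4  wr:5
I2  is:6  ro:7  ex:9  wr:10  — struct: ADD busy until I1 writes@5
I3  is:7  ro:8  ex:9  wr:10
I4  is:8  ro:9  ex:13  wr:14
I5  is:11  ro:12  ex:13  wr:14  — struct: INT busy until I3 writes@10
I6  is:12  ro:13  ex:15  wr:16
I7  is:15  ro:16  ex:17  wr:18  — struct: INT busy until I5 writes@14

I6 = (12, 13, 15, 16)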